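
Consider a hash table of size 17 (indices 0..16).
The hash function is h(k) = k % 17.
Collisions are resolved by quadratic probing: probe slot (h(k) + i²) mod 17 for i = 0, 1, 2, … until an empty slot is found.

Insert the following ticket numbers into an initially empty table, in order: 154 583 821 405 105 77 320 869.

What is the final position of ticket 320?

154: h=1 -> slot 1
583: h=5 -> slot 5
821: h=5, probe 5,6 -> slot 6
405: h=14 -> slot 14
105: h=3 -> slot 3
77: h=9 -> slot 9
320: h=14, probe 14,15 -> slot 15
869: h=2 -> slot 2
Table: [-, 154, 869, 105, -, 583, 821, -, -, 77, -, -, -, -, 405, 320, -]

15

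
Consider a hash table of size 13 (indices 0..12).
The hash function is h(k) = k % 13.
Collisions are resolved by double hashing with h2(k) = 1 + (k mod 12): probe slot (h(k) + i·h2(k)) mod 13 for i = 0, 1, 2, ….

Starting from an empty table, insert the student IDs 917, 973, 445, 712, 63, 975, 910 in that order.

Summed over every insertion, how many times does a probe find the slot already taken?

3

917: h=7 => slot 7
973: h=11 => slot 11
445: h=3 => slot 3
712: h=10 => slot 10
63: h=11, h2=4, probe 11,2 => slot 2
975: h=0 => slot 0
910: h=0, h2=11, probe 0,11,9 => slot 9
Table: [975, -, 63, 445, -, -, -, 917, -, 910, 712, 973, -]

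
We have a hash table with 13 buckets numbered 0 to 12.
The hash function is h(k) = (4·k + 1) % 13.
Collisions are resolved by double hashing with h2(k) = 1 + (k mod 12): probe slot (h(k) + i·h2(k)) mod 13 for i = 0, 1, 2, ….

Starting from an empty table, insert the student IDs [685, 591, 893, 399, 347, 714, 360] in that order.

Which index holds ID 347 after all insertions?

685 hashes to 11; slot 11 is free -> place at 11.
591 hashes to 12; slot 12 is free -> place at 12.
893 hashes to 11, h2=6; 11 taken -> place at 4.
399 hashes to 11, h2=4; 11 taken -> place at 2.
347 hashes to 11, h2=12; 11 taken -> place at 10.
714 hashes to 10, h2=7; 10,4,11 taken -> place at 5.
360 hashes to 11, h2=1; 11,12 taken -> place at 0.
Table: [360, -, 399, -, 893, 714, -, -, -, -, 347, 685, 591]

10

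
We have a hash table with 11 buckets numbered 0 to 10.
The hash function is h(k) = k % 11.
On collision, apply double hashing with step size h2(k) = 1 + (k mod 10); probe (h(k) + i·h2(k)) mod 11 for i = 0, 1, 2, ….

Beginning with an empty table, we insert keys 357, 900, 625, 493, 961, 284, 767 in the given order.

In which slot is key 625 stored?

4

357 hashes to 5; slot 5 is free -> place at 5.
900 hashes to 9; slot 9 is free -> place at 9.
625 hashes to 9, h2=6; 9 taken -> place at 4.
493 hashes to 9, h2=4; 9 taken -> place at 2.
961 hashes to 4, h2=2; 4 taken -> place at 6.
284 hashes to 9, h2=5; 9 taken -> place at 3.
767 hashes to 8; slot 8 is free -> place at 8.
Table: [-, -, 493, 284, 625, 357, 961, -, 767, 900, -]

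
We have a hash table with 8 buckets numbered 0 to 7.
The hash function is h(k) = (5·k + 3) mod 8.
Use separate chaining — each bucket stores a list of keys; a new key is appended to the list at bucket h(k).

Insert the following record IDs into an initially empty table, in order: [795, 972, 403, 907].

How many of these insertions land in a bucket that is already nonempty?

795 -> bucket 2
972 -> bucket 7
403 -> bucket 2 (collision)
907 -> bucket 2 (collision)
Final buckets:
0: —
1: —
2: 795 -> 403 -> 907
3: —
4: —
5: —
6: —
7: 972

2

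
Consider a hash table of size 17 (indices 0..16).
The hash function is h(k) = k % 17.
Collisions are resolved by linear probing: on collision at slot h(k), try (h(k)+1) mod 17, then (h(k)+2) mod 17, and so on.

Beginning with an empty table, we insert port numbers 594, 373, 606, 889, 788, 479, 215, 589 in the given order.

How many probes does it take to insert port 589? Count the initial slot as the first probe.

3

594 hashes to 16; slot 16 is free → place at 16.
373 hashes to 16; 16 taken → place at 0.
606 hashes to 11; slot 11 is free → place at 11.
889 hashes to 5; slot 5 is free → place at 5.
788 hashes to 6; slot 6 is free → place at 6.
479 hashes to 3; slot 3 is free → place at 3.
215 hashes to 11; 11 taken → place at 12.
589 hashes to 11; 11,12 taken → place at 13.
Table: [373, —, —, 479, —, 889, 788, —, —, —, —, 606, 215, 589, —, —, 594]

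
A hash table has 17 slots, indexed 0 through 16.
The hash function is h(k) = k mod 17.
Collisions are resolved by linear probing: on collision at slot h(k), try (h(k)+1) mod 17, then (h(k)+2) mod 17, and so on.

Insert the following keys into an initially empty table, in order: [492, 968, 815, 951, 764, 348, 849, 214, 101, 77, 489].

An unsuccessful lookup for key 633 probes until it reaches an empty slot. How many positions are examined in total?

3

Insert 492: h=16, slot 16 empty → index 16.
Insert 968: h=16, slot 16 occupied → index 0.
Insert 815: h=16, slots 16,0 occupied → index 1.
Insert 951: h=16, slots 16,0,1 occupied → index 2.
Insert 764: h=16, slots 16,0,1,2 occupied → index 3.
Insert 348: h=8, slot 8 empty → index 8.
Insert 849: h=16, slots 16,0,1,2,3 occupied → index 4.
Insert 214: h=10, slot 10 empty → index 10.
Insert 101: h=16, slots 16,0,1,2,3,4 occupied → index 5.
Insert 77: h=9, slot 9 empty → index 9.
Insert 489: h=13, slot 13 empty → index 13.
Table: [968, 815, 951, 764, 849, 101, -, -, 348, 77, 214, -, -, 489, -, -, 492]
Lookup 633: h=4, probe 4,5,6 → slot 6 empty, not found.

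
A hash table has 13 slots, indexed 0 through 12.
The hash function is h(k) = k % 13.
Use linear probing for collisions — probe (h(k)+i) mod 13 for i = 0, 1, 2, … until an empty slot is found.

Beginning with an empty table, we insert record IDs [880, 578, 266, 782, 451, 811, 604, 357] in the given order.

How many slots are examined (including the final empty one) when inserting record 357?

880 hashes to 9; slot 9 is free -> place at 9.
578 hashes to 6; slot 6 is free -> place at 6.
266 hashes to 6; 6 taken -> place at 7.
782 hashes to 2; slot 2 is free -> place at 2.
451 hashes to 9; 9 taken -> place at 10.
811 hashes to 5; slot 5 is free -> place at 5.
604 hashes to 6; 6,7 taken -> place at 8.
357 hashes to 6; 6,7,8,9,10 taken -> place at 11.
Table: [_, _, 782, _, _, 811, 578, 266, 604, 880, 451, 357, _]

6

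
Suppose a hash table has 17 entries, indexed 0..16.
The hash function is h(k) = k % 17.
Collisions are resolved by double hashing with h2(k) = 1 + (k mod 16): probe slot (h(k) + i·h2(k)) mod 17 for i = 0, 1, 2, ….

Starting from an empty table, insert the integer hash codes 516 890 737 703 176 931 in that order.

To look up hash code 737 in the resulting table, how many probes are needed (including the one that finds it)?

516: h=6 => slot 6
890: h=6, h2=11, probe 6,0 => slot 0
737: h=6, h2=2, probe 6,8 => slot 8
703: h=6, h2=16, probe 6,5 => slot 5
176: h=6, h2=1, probe 6,7 => slot 7
931: h=13 => slot 13
Table: [890, —, —, —, —, 703, 516, 176, 737, —, —, —, —, 931, —, —, —]
Lookup 737: h=6, h2=2, probe 6,8 → found at 8.

2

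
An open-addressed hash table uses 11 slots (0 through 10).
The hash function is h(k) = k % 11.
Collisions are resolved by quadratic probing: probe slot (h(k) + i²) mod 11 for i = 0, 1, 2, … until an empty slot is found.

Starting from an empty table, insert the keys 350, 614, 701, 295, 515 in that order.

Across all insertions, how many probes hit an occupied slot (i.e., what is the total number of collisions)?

6

Insert 350: h=9, slot 9 empty => index 9.
Insert 614: h=9, slot 9 occupied => index 10.
Insert 701: h=8, slot 8 empty => index 8.
Insert 295: h=9, slots 9,10 occupied => index 2.
Insert 515: h=9, slots 9,10,2 occupied => index 7.
Table: [∅, ∅, 295, ∅, ∅, ∅, ∅, 515, 701, 350, 614]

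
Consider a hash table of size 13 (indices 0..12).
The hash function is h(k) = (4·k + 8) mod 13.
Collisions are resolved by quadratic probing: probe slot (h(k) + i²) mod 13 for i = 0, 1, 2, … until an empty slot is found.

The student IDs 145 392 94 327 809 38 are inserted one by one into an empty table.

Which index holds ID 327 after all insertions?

12

145 hashes to 3; slot 3 is free -> place at 3.
392 hashes to 3; 3 taken -> place at 4.
94 hashes to 7; slot 7 is free -> place at 7.
327 hashes to 3; 3,4,7 taken -> place at 12.
809 hashes to 7; 7 taken -> place at 8.
38 hashes to 4; 4 taken -> place at 5.
Table: [—, —, —, 145, 392, 38, —, 94, 809, —, —, —, 327]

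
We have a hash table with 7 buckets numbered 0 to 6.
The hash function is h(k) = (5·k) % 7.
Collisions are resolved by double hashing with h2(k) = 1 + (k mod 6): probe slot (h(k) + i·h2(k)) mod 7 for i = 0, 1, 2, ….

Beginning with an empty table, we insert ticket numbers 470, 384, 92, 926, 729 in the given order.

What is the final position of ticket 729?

6

Insert 470: h=5, slot 5 empty → index 5.
Insert 384: h=2, slot 2 empty → index 2.
Insert 92: h=5, h2=3, slot 5 occupied → index 1.
Insert 926: h=3, slot 3 empty → index 3.
Insert 729: h=5, h2=4, slots 5,2 occupied → index 6.
Table: [—, 92, 384, 926, —, 470, 729]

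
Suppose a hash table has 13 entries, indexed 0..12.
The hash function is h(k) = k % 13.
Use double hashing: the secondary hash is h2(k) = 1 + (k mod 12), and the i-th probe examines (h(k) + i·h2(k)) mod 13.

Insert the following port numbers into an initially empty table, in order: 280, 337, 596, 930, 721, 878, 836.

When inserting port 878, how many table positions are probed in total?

2

280 hashes to 7; slot 7 is free → place at 7.
337 hashes to 12; slot 12 is free → place at 12.
596 hashes to 11; slot 11 is free → place at 11.
930 hashes to 7, h2=7; 7 taken → place at 1.
721 hashes to 6; slot 6 is free → place at 6.
878 hashes to 7, h2=3; 7 taken → place at 10.
836 hashes to 4; slot 4 is free → place at 4.
Table: [—, 930, —, —, 836, —, 721, 280, —, —, 878, 596, 337]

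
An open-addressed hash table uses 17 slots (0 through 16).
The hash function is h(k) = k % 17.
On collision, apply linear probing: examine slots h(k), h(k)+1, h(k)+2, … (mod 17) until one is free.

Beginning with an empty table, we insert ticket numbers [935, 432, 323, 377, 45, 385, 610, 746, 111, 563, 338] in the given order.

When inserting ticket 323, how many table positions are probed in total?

935: h=0 -> slot 0
432: h=7 -> slot 7
323: h=0, probe 0,1 -> slot 1
377: h=3 -> slot 3
45: h=11 -> slot 11
385: h=11, probe 11,12 -> slot 12
610: h=15 -> slot 15
746: h=15, probe 15,16 -> slot 16
111: h=9 -> slot 9
563: h=2 -> slot 2
338: h=15, probe 15,16,0,1,2,3,4 -> slot 4
Table: [935, 323, 563, 377, 338, _, _, 432, _, 111, _, 45, 385, _, _, 610, 746]

2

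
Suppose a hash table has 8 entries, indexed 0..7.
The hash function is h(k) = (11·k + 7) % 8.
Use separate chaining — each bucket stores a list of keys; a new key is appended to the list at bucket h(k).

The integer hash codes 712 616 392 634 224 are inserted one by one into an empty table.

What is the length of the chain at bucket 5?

Insert 712: h=7, bucket 7 empty → new chain.
Insert 616: h=7, bucket 7 nonempty → append to chain.
Insert 392: h=7, bucket 7 nonempty → append to chain.
Insert 634: h=5, bucket 5 empty → new chain.
Insert 224: h=7, bucket 7 nonempty → append to chain.
Final buckets:
0: ∅
1: ∅
2: ∅
3: ∅
4: ∅
5: 634
6: ∅
7: 712 -> 616 -> 392 -> 224

1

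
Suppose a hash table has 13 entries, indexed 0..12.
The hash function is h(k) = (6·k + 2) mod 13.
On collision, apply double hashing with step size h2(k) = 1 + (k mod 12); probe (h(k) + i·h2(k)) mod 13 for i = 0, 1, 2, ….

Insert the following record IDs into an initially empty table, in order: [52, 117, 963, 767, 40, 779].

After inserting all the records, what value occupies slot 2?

52 hashes to 2; slot 2 is free → place at 2.
117 hashes to 2, h2=10; 2 taken → place at 12.
963 hashes to 8; slot 8 is free → place at 8.
767 hashes to 2, h2=12; 2 taken → place at 1.
40 hashes to 8, h2=5; 8 taken → place at 0.
779 hashes to 9; slot 9 is free → place at 9.
Table: [40, 767, 52, —, —, —, —, —, 963, 779, —, —, 117]

52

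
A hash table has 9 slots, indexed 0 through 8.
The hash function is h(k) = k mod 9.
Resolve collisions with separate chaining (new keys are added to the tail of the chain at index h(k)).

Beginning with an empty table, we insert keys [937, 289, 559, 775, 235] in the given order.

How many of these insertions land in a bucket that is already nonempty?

Insert 937: h=1, bucket 1 empty -> new chain.
Insert 289: h=1, bucket 1 nonempty -> append to chain.
Insert 559: h=1, bucket 1 nonempty -> append to chain.
Insert 775: h=1, bucket 1 nonempty -> append to chain.
Insert 235: h=1, bucket 1 nonempty -> append to chain.
Final buckets:
0: ∅
1: 937 -> 289 -> 559 -> 775 -> 235
2: ∅
3: ∅
4: ∅
5: ∅
6: ∅
7: ∅
8: ∅

4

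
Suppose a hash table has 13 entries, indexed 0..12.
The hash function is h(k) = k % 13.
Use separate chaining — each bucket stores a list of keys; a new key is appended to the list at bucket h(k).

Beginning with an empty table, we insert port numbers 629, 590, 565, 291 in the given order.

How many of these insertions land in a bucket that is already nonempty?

Insert 629: h=5, bucket 5 empty → new chain.
Insert 590: h=5, bucket 5 nonempty → append to chain.
Insert 565: h=6, bucket 6 empty → new chain.
Insert 291: h=5, bucket 5 nonempty → append to chain.
Final buckets:
0: _
1: _
2: _
3: _
4: _
5: 629 -> 590 -> 291
6: 565
7: _
8: _
9: _
10: _
11: _
12: _

2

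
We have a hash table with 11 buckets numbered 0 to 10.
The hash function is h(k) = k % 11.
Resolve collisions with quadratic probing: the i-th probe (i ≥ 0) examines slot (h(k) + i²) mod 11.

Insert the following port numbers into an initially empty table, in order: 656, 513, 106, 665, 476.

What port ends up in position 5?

Insert 656: h=7, slot 7 empty => index 7.
Insert 513: h=7, slot 7 occupied => index 8.
Insert 106: h=7, slots 7,8 occupied => index 0.
Insert 665: h=5, slot 5 empty => index 5.
Insert 476: h=3, slot 3 empty => index 3.
Table: [106, —, —, 476, —, 665, —, 656, 513, —, —]

665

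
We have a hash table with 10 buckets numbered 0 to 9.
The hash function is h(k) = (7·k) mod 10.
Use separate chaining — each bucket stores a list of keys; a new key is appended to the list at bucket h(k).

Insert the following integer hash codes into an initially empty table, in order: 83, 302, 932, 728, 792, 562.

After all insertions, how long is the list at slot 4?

4

Insert 83: h=1, bucket 1 empty → new chain.
Insert 302: h=4, bucket 4 empty → new chain.
Insert 932: h=4, bucket 4 nonempty → append to chain.
Insert 728: h=6, bucket 6 empty → new chain.
Insert 792: h=4, bucket 4 nonempty → append to chain.
Insert 562: h=4, bucket 4 nonempty → append to chain.
Final buckets:
0: _
1: 83
2: _
3: _
4: 302 -> 932 -> 792 -> 562
5: _
6: 728
7: _
8: _
9: _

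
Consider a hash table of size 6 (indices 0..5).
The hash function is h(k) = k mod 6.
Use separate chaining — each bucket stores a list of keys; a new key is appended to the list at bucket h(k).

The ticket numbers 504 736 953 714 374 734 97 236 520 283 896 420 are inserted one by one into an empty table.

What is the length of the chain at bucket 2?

4

504 → bucket 0
736 → bucket 4
953 → bucket 5
714 → bucket 0 (collision)
374 → bucket 2
734 → bucket 2 (collision)
97 → bucket 1
236 → bucket 2 (collision)
520 → bucket 4 (collision)
283 → bucket 1 (collision)
896 → bucket 2 (collision)
420 → bucket 0 (collision)
Final buckets:
0: 504 -> 714 -> 420
1: 97 -> 283
2: 374 -> 734 -> 236 -> 896
3: —
4: 736 -> 520
5: 953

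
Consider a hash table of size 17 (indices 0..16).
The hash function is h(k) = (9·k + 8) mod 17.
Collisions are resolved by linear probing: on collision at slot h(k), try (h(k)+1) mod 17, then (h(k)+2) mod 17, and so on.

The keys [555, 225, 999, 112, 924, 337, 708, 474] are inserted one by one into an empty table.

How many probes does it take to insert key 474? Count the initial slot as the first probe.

Insert 555: h=5, slot 5 empty -> index 5.
Insert 225: h=10, slot 10 empty -> index 10.
Insert 999: h=6, slot 6 empty -> index 6.
Insert 112: h=13, slot 13 empty -> index 13.
Insert 924: h=11, slot 11 empty -> index 11.
Insert 337: h=15, slot 15 empty -> index 15.
Insert 708: h=5, slots 5,6 occupied -> index 7.
Insert 474: h=7, slot 7 occupied -> index 8.
Table: [—, —, —, —, —, 555, 999, 708, 474, —, 225, 924, —, 112, —, 337, —]

2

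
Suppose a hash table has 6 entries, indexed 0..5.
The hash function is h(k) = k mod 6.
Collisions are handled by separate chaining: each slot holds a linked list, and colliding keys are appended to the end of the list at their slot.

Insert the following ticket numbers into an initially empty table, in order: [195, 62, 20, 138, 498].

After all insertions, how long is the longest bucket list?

2

Insert 195: h=3, bucket 3 empty -> new chain.
Insert 62: h=2, bucket 2 empty -> new chain.
Insert 20: h=2, bucket 2 nonempty -> append to chain.
Insert 138: h=0, bucket 0 empty -> new chain.
Insert 498: h=0, bucket 0 nonempty -> append to chain.
Final buckets:
0: 138 -> 498
1: ∅
2: 62 -> 20
3: 195
4: ∅
5: ∅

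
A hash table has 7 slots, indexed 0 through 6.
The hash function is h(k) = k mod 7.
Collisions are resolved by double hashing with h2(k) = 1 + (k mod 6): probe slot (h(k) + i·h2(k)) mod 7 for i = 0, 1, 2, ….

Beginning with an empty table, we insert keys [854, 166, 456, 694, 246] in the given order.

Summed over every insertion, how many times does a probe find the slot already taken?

854 hashes to 0; slot 0 is free => place at 0.
166 hashes to 5; slot 5 is free => place at 5.
456 hashes to 1; slot 1 is free => place at 1.
694 hashes to 1, h2=5; 1 taken => place at 6.
246 hashes to 1, h2=1; 1 taken => place at 2.
Table: [854, 456, 246, -, -, 166, 694]

2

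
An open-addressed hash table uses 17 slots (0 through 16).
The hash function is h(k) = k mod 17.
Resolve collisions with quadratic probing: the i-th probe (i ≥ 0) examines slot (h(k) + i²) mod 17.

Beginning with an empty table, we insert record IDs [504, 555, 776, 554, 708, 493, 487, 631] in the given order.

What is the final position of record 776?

Insert 504: h=11, slot 11 empty → index 11.
Insert 555: h=11, slot 11 occupied → index 12.
Insert 776: h=11, slots 11,12 occupied → index 15.
Insert 554: h=10, slot 10 empty → index 10.
Insert 708: h=11, slots 11,12,15 occupied → index 3.
Insert 493: h=0, slot 0 empty → index 0.
Insert 487: h=11, slots 11,12,15,3,10 occupied → index 2.
Insert 631: h=2, slots 2,3 occupied → index 6.
Table: [493, -, 487, 708, -, -, 631, -, -, -, 554, 504, 555, -, -, 776, -]

15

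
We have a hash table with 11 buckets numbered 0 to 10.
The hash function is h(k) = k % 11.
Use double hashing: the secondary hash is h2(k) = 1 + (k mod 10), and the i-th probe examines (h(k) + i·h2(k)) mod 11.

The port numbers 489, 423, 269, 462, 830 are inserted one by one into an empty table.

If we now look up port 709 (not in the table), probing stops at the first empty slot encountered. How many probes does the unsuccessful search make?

3

489: h=5 -> slot 5
423: h=5, h2=4, probe 5,9 -> slot 9
269: h=5, h2=10, probe 5,4 -> slot 4
462: h=0 -> slot 0
830: h=5, h2=1, probe 5,6 -> slot 6
Table: [462, _, _, _, 269, 489, 830, _, _, 423, _]
Lookup 709: h=5, h2=10, probe 5,4,3 → slot 3 empty, not found.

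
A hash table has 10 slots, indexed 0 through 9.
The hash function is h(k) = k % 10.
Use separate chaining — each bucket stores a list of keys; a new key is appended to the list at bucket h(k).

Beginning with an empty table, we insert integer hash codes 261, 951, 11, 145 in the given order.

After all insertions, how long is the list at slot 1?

3

Insert 261: h=1, bucket 1 empty -> new chain.
Insert 951: h=1, bucket 1 nonempty -> append to chain.
Insert 11: h=1, bucket 1 nonempty -> append to chain.
Insert 145: h=5, bucket 5 empty -> new chain.
Final buckets:
0: _
1: 261 -> 951 -> 11
2: _
3: _
4: _
5: 145
6: _
7: _
8: _
9: _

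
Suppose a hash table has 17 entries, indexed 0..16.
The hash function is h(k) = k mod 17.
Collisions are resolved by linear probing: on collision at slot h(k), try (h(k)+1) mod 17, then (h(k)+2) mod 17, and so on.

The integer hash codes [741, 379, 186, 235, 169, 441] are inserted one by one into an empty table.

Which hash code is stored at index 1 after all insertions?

741 hashes to 10; slot 10 is free -> place at 10.
379 hashes to 5; slot 5 is free -> place at 5.
186 hashes to 16; slot 16 is free -> place at 16.
235 hashes to 14; slot 14 is free -> place at 14.
169 hashes to 16; 16 taken -> place at 0.
441 hashes to 16; 16,0 taken -> place at 1.
Table: [169, 441, —, —, —, 379, —, —, —, —, 741, —, —, —, 235, —, 186]

441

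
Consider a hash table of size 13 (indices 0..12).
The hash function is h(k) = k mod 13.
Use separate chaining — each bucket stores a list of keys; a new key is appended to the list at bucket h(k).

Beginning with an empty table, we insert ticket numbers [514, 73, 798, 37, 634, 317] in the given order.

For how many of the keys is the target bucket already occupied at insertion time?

514 -> bucket 7
73 -> bucket 8
798 -> bucket 5
37 -> bucket 11
634 -> bucket 10
317 -> bucket 5 (collision)
Final buckets:
0: -
1: -
2: -
3: -
4: -
5: 798 -> 317
6: -
7: 514
8: 73
9: -
10: 634
11: 37
12: -

1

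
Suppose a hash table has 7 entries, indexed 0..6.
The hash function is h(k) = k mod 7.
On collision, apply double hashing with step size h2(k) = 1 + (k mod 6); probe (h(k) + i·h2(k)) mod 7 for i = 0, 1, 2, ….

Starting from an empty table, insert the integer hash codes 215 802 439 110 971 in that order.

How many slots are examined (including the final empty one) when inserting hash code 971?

Insert 215: h=5, slot 5 empty => index 5.
Insert 802: h=4, slot 4 empty => index 4.
Insert 439: h=5, h2=2, slot 5 occupied => index 0.
Insert 110: h=5, h2=3, slot 5 occupied => index 1.
Insert 971: h=5, h2=6, slots 5,4 occupied => index 3.
Table: [439, 110, ∅, 971, 802, 215, ∅]

3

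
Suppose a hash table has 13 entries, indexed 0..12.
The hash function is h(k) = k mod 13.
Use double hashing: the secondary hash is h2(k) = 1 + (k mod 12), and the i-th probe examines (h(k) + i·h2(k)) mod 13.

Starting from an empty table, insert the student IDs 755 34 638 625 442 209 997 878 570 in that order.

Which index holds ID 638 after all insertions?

755: h=1 => slot 1
34: h=8 => slot 8
638: h=1, h2=3, probe 1,4 => slot 4
625: h=1, h2=2, probe 1,3 => slot 3
442: h=0 => slot 0
209: h=1, h2=6, probe 1,7 => slot 7
997: h=9 => slot 9
878: h=7, h2=3, probe 7,10 => slot 10
570: h=11 => slot 11
Table: [442, 755, ∅, 625, 638, ∅, ∅, 209, 34, 997, 878, 570, ∅]

4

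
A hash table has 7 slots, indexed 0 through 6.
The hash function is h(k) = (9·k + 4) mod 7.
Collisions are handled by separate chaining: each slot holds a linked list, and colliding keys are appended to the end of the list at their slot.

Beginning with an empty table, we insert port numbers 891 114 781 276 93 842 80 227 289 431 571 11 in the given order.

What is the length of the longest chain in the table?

891 → bucket 1
114 → bucket 1 (collision)
781 → bucket 5
276 → bucket 3
93 → bucket 1 (collision)
842 → bucket 1 (collision)
80 → bucket 3 (collision)
227 → bucket 3 (collision)
289 → bucket 1 (collision)
431 → bucket 5 (collision)
571 → bucket 5 (collision)
11 → bucket 5 (collision)
Final buckets:
0: —
1: 891 -> 114 -> 93 -> 842 -> 289
2: —
3: 276 -> 80 -> 227
4: —
5: 781 -> 431 -> 571 -> 11
6: —

5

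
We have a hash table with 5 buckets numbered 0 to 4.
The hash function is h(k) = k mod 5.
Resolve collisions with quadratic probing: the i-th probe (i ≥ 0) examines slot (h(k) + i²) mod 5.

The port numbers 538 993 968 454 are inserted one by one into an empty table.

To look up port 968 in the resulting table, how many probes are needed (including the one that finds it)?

3

538 hashes to 3; slot 3 is free => place at 3.
993 hashes to 3; 3 taken => place at 4.
968 hashes to 3; 3,4 taken => place at 2.
454 hashes to 4; 4 taken => place at 0.
Table: [454, ∅, 968, 538, 993]
Lookup 968: h=3, probe 3,4,2 → found at 2.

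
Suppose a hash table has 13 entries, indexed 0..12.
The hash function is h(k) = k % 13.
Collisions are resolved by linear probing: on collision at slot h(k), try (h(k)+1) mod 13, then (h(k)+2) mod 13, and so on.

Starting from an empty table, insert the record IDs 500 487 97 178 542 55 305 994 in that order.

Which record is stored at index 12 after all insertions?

500: h=6 => slot 6
487: h=6, probe 6,7 => slot 7
97: h=6, probe 6,7,8 => slot 8
178: h=9 => slot 9
542: h=9, probe 9,10 => slot 10
55: h=3 => slot 3
305: h=6, probe 6,7,8,9,10,11 => slot 11
994: h=6, probe 6,7,8,9,10,11,12 => slot 12
Table: [_, _, _, 55, _, _, 500, 487, 97, 178, 542, 305, 994]

994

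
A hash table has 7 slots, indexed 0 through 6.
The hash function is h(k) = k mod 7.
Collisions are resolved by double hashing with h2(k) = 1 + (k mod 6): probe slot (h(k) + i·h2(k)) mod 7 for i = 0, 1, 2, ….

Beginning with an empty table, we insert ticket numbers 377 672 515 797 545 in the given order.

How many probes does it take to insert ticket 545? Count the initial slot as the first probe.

Insert 377: h=6, slot 6 empty => index 6.
Insert 672: h=0, slot 0 empty => index 0.
Insert 515: h=4, slot 4 empty => index 4.
Insert 797: h=6, h2=6, slot 6 occupied => index 5.
Insert 545: h=6, h2=6, slots 6,5,4 occupied => index 3.
Table: [672, —, —, 545, 515, 797, 377]

4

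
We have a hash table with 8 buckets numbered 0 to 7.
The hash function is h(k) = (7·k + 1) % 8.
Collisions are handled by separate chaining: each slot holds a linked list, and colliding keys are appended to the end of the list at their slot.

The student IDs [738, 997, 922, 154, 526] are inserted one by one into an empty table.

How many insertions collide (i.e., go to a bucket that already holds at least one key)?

738 → bucket 7
997 → bucket 4
922 → bucket 7 (collision)
154 → bucket 7 (collision)
526 → bucket 3
Final buckets:
0: ∅
1: ∅
2: ∅
3: 526
4: 997
5: ∅
6: ∅
7: 738 -> 922 -> 154

2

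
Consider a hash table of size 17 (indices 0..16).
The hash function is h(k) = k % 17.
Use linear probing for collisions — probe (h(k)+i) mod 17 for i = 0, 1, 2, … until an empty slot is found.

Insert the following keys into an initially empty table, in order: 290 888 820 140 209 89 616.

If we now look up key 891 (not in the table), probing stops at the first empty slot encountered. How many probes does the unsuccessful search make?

4

290: h=1 -> slot 1
888: h=4 -> slot 4
820: h=4, probe 4,5 -> slot 5
140: h=4, probe 4,5,6 -> slot 6
209: h=5, probe 5,6,7 -> slot 7
89: h=4, probe 4,5,6,7,8 -> slot 8
616: h=4, probe 4,5,6,7,8,9 -> slot 9
Table: [-, 290, -, -, 888, 820, 140, 209, 89, 616, -, -, -, -, -, -, -]
Lookup 891: h=7, probe 7,8,9,10 → slot 10 empty, not found.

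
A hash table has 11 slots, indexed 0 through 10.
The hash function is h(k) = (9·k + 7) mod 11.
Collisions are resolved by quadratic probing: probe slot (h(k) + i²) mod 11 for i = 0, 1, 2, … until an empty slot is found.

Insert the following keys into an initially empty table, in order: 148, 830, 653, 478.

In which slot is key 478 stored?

1

148: h=8 → slot 8
830: h=8, probe 8,9 → slot 9
653: h=10 → slot 10
478: h=8, probe 8,9,1 → slot 1
Table: [., 478, ., ., ., ., ., ., 148, 830, 653]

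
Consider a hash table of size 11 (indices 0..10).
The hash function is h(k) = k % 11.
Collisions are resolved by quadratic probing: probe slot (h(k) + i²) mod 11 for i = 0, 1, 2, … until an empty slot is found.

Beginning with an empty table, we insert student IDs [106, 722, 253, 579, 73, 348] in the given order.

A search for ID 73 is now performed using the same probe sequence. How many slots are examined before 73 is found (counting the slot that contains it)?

Insert 106: h=7, slot 7 empty => index 7.
Insert 722: h=7, slot 7 occupied => index 8.
Insert 253: h=0, slot 0 empty => index 0.
Insert 579: h=7, slots 7,8,0 occupied => index 5.
Insert 73: h=7, slots 7,8,0,5 occupied => index 1.
Insert 348: h=7, slots 7,8,0,5,1 occupied => index 10.
Table: [253, 73, ., ., ., 579, ., 106, 722, ., 348]
Lookup 73: h=7, probe 7,8,0,5,1 → found at 1.

5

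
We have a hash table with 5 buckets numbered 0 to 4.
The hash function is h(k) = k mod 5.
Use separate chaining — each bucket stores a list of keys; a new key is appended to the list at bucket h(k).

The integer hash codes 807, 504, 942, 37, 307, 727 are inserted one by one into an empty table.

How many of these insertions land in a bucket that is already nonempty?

4

807 → bucket 2
504 → bucket 4
942 → bucket 2 (collision)
37 → bucket 2 (collision)
307 → bucket 2 (collision)
727 → bucket 2 (collision)
Final buckets:
0: -
1: -
2: 807 -> 942 -> 37 -> 307 -> 727
3: -
4: 504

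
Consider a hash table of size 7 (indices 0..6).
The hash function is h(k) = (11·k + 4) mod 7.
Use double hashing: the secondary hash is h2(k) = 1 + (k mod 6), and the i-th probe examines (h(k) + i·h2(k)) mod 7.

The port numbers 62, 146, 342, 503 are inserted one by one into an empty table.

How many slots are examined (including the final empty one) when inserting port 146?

62: h=0 -> slot 0
146: h=0, h2=3, probe 0,3 -> slot 3
342: h=0, h2=1, probe 0,1 -> slot 1
503: h=0, h2=6, probe 0,6 -> slot 6
Table: [62, 342, ∅, 146, ∅, ∅, 503]

2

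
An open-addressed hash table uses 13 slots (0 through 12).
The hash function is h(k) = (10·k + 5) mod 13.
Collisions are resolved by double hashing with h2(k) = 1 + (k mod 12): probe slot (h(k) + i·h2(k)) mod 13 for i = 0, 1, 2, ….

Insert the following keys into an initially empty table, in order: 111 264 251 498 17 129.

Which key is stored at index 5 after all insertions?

251

111 hashes to 10; slot 10 is free → place at 10.
264 hashes to 6; slot 6 is free → place at 6.
251 hashes to 6, h2=12; 6 taken → place at 5.
498 hashes to 6, h2=7; 6 taken → place at 0.
17 hashes to 6, h2=6; 6 taken → place at 12.
129 hashes to 8; slot 8 is free → place at 8.
Table: [498, ∅, ∅, ∅, ∅, 251, 264, ∅, 129, ∅, 111, ∅, 17]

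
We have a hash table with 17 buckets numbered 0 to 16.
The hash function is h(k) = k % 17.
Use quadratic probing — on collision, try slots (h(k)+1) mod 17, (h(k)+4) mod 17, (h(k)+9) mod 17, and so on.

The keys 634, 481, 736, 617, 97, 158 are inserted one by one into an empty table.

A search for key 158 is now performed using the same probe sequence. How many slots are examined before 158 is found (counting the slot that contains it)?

634: h=5 => slot 5
481: h=5, probe 5,6 => slot 6
736: h=5, probe 5,6,9 => slot 9
617: h=5, probe 5,6,9,14 => slot 14
97: h=12 => slot 12
158: h=5, probe 5,6,9,14,4 => slot 4
Table: [., ., ., ., 158, 634, 481, ., ., 736, ., ., 97, ., 617, ., .]
Lookup 158: h=5, probe 5,6,9,14,4 → found at 4.

5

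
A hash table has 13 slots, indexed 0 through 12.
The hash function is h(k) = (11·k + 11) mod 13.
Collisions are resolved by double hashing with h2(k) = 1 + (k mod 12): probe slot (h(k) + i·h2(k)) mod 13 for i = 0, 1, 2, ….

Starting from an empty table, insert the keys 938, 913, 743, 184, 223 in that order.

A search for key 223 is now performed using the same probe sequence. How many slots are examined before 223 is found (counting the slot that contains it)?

938 hashes to 7; slot 7 is free => place at 7.
913 hashes to 5; slot 5 is free => place at 5.
743 hashes to 7, h2=12; 7 taken => place at 6.
184 hashes to 7, h2=5; 7 taken => place at 12.
223 hashes to 7, h2=8; 7 taken => place at 2.
Table: [-, -, 223, -, -, 913, 743, 938, -, -, -, -, 184]
Lookup 223: h=7, h2=8, probe 7,2 → found at 2.

2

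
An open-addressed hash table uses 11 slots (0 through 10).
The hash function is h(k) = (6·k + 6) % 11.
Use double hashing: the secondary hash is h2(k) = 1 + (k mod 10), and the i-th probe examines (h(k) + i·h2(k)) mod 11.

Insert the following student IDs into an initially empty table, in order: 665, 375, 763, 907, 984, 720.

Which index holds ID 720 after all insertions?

4

Insert 665: h=3, slot 3 empty => index 3.
Insert 375: h=1, slot 1 empty => index 1.
Insert 763: h=8, slot 8 empty => index 8.
Insert 907: h=3, h2=8, slot 3 occupied => index 0.
Insert 984: h=3, h2=5, slots 3,8 occupied => index 2.
Insert 720: h=3, h2=1, slot 3 occupied => index 4.
Table: [907, 375, 984, 665, 720, —, —, —, 763, —, —]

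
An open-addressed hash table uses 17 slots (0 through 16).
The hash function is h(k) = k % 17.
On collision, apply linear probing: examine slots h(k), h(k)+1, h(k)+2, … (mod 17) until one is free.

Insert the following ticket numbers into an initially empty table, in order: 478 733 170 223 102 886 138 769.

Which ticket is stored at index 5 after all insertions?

Insert 478: h=2, slot 2 empty → index 2.
Insert 733: h=2, slot 2 occupied → index 3.
Insert 170: h=0, slot 0 empty → index 0.
Insert 223: h=2, slots 2,3 occupied → index 4.
Insert 102: h=0, slot 0 occupied → index 1.
Insert 886: h=2, slots 2,3,4 occupied → index 5.
Insert 138: h=2, slots 2,3,4,5 occupied → index 6.
Insert 769: h=4, slots 4,5,6 occupied → index 7.
Table: [170, 102, 478, 733, 223, 886, 138, 769, _, _, _, _, _, _, _, _, _]

886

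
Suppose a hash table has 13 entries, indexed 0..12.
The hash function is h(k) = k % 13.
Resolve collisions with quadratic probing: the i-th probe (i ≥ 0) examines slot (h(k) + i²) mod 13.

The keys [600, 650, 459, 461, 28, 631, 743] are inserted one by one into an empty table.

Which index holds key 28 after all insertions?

3

600 hashes to 2; slot 2 is free → place at 2.
650 hashes to 0; slot 0 is free → place at 0.
459 hashes to 4; slot 4 is free → place at 4.
461 hashes to 6; slot 6 is free → place at 6.
28 hashes to 2; 2 taken → place at 3.
631 hashes to 7; slot 7 is free → place at 7.
743 hashes to 2; 2,3,6 taken → place at 11.
Table: [650, —, 600, 28, 459, —, 461, 631, —, —, —, 743, —]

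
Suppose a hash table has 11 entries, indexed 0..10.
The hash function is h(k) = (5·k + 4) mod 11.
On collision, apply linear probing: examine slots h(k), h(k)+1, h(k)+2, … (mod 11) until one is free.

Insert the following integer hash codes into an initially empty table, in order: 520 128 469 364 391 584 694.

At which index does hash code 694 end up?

520: h=8 -> slot 8
128: h=6 -> slot 6
469: h=6, probe 6,7 -> slot 7
364: h=9 -> slot 9
391: h=1 -> slot 1
584: h=9, probe 9,10 -> slot 10
694: h=9, probe 9,10,0 -> slot 0
Table: [694, 391, -, -, -, -, 128, 469, 520, 364, 584]

0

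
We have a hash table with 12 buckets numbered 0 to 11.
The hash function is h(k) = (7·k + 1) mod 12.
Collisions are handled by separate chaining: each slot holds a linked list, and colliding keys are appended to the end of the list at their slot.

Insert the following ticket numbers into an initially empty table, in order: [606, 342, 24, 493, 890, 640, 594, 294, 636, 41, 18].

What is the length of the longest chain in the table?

5

Insert 606: h=7, bucket 7 empty → new chain.
Insert 342: h=7, bucket 7 nonempty → append to chain.
Insert 24: h=1, bucket 1 empty → new chain.
Insert 493: h=8, bucket 8 empty → new chain.
Insert 890: h=3, bucket 3 empty → new chain.
Insert 640: h=5, bucket 5 empty → new chain.
Insert 594: h=7, bucket 7 nonempty → append to chain.
Insert 294: h=7, bucket 7 nonempty → append to chain.
Insert 636: h=1, bucket 1 nonempty → append to chain.
Insert 41: h=0, bucket 0 empty → new chain.
Insert 18: h=7, bucket 7 nonempty → append to chain.
Final buckets:
0: 41
1: 24 -> 636
2: -
3: 890
4: -
5: 640
6: -
7: 606 -> 342 -> 594 -> 294 -> 18
8: 493
9: -
10: -
11: -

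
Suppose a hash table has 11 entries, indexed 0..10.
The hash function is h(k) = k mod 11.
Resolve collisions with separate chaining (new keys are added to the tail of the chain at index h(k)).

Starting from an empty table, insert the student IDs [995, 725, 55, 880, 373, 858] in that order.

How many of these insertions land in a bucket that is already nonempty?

3

995 → bucket 5
725 → bucket 10
55 → bucket 0
880 → bucket 0 (collision)
373 → bucket 10 (collision)
858 → bucket 0 (collision)
Final buckets:
0: 55 -> 880 -> 858
1: -
2: -
3: -
4: -
5: 995
6: -
7: -
8: -
9: -
10: 725 -> 373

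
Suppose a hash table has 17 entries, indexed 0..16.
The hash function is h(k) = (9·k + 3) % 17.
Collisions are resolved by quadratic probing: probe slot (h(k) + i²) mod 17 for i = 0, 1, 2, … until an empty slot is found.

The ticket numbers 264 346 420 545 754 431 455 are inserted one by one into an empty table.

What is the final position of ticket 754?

264 hashes to 16; slot 16 is free → place at 16.
346 hashes to 6; slot 6 is free → place at 6.
420 hashes to 9; slot 9 is free → place at 9.
545 hashes to 12; slot 12 is free → place at 12.
754 hashes to 6; 6 taken → place at 7.
431 hashes to 6; 6,7 taken → place at 10.
455 hashes to 1; slot 1 is free → place at 1.
Table: [_, 455, _, _, _, _, 346, 754, _, 420, 431, _, 545, _, _, _, 264]

7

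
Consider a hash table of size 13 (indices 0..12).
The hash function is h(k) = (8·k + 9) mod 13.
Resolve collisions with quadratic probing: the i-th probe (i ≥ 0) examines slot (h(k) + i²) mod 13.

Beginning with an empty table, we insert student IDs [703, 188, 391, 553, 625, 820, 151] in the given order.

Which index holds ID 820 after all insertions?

3

703: h=4 => slot 4
188: h=5 => slot 5
391: h=4, probe 4,5,8 => slot 8
553: h=0 => slot 0
625: h=4, probe 4,5,8,0,7 => slot 7
820: h=4, probe 4,5,8,0,7,3 => slot 3
151: h=8, probe 8,9 => slot 9
Table: [553, ., ., 820, 703, 188, ., 625, 391, 151, ., ., .]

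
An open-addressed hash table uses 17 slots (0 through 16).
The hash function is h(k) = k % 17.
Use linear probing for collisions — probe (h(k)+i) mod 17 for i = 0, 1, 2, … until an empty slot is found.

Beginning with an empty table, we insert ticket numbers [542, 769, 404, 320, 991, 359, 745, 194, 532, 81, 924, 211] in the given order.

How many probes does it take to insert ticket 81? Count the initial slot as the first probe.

5

Insert 542: h=15, slot 15 empty => index 15.
Insert 769: h=4, slot 4 empty => index 4.
Insert 404: h=13, slot 13 empty => index 13.
Insert 320: h=14, slot 14 empty => index 14.
Insert 991: h=5, slot 5 empty => index 5.
Insert 359: h=2, slot 2 empty => index 2.
Insert 745: h=14, slots 14,15 occupied => index 16.
Insert 194: h=7, slot 7 empty => index 7.
Insert 532: h=5, slot 5 occupied => index 6.
Insert 81: h=13, slots 13,14,15,16 occupied => index 0.
Insert 924: h=6, slots 6,7 occupied => index 8.
Insert 211: h=7, slots 7,8 occupied => index 9.
Table: [81, —, 359, —, 769, 991, 532, 194, 924, 211, —, —, —, 404, 320, 542, 745]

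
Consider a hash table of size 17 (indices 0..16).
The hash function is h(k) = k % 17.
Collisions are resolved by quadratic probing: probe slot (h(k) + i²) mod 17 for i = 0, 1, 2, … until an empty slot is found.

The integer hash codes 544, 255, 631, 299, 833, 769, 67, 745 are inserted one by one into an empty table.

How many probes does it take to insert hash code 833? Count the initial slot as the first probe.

3

544: h=0 → slot 0
255: h=0, probe 0,1 → slot 1
631: h=2 → slot 2
299: h=10 → slot 10
833: h=0, probe 0,1,4 → slot 4
769: h=4, probe 4,5 → slot 5
67: h=16 → slot 16
745: h=14 → slot 14
Table: [544, 255, 631, ∅, 833, 769, ∅, ∅, ∅, ∅, 299, ∅, ∅, ∅, 745, ∅, 67]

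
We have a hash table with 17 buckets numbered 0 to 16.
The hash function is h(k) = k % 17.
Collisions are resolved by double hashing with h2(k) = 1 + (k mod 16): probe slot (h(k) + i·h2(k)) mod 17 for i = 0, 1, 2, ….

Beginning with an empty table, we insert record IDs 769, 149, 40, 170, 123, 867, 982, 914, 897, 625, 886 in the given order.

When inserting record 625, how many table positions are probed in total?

769 hashes to 4; slot 4 is free → place at 4.
149 hashes to 13; slot 13 is free → place at 13.
40 hashes to 6; slot 6 is free → place at 6.
170 hashes to 0; slot 0 is free → place at 0.
123 hashes to 4, h2=12; 4 taken → place at 16.
867 hashes to 0, h2=4; 0,4 taken → place at 8.
982 hashes to 13, h2=7; 13 taken → place at 3.
914 hashes to 13, h2=3; 13,16 taken → place at 2.
897 hashes to 13, h2=2; 13 taken → place at 15.
625 hashes to 13, h2=2; 13,15,0,2,4,6,8 taken → place at 10.
886 hashes to 2, h2=7; 2 taken → place at 9.
Table: [170, -, 914, 982, 769, -, 40, -, 867, 886, 625, -, -, 149, -, 897, 123]

8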